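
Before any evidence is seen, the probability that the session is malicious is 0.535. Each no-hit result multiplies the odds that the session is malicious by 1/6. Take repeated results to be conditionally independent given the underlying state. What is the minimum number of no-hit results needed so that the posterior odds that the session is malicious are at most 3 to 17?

Prior odds: 0.535 ÷ 0.465 = 107/93.
Likelihood ratio per no-hit result = 1/6.
Target odds = 3/17.
Require (1/6)ⁿ ≤ 3/17 ÷ (107/93) = 279/1819.
(1/6)¹ = 1/6 is still above 279/1819 but (1/6)² = 1/36 is at or below it, so n = 2.

2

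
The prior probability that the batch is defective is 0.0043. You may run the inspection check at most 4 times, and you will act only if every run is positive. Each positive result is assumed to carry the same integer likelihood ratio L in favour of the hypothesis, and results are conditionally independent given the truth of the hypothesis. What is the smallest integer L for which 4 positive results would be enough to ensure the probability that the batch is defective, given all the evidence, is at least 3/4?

6

Prior odds = 0.0043/0.9957 = 43/9957.
Target odds = 0.75/0.25 = 3.
Need L⁴ ≥ 3 ÷ (43/9957) = 29871/43.
5⁴ = 625 < 29871/43 ≤ 1296 = 6⁴, so L = 6.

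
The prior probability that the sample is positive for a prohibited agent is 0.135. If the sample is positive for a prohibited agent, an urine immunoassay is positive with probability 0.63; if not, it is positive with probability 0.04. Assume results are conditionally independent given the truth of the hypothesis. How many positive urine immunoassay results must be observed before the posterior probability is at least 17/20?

2

Prior odds: 0.135 ÷ 0.865 = 27/173.
Likelihood ratio of a positive = 0.63/0.04 = 15.75.
Target posterior odds = 0.85/0.15 = 17/3.
Require 15.75ⁿ ≥ 17/3 ÷ (27/173) = 2941/81.
15.75¹ = 15.75 falls short of 2941/81 but 15.75² = 248.0625 reaches it, so n = 2.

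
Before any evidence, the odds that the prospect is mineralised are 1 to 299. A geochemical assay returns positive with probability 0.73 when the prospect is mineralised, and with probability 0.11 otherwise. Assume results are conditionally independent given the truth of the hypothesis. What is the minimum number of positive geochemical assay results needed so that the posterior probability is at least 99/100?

Prior odds = 1/299.
Likelihood ratio of a positive result = 0.73/0.11 = 73/11.
Target posterior odds = 0.99/0.01 = 99.
Require (73/11)ⁿ ≥ 99 ÷ (1/299) = 29601.
(73/11)⁵ ≈12872.1 falls short of 29601 but (73/11)⁶ ≈85424.2 reaches it, so n = 6.

6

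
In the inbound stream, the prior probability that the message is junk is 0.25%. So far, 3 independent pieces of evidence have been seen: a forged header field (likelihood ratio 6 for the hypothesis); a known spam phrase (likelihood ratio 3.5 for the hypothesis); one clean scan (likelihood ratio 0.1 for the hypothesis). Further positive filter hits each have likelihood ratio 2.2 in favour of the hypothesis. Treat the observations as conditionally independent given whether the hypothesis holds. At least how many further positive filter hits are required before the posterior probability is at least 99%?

Prior odds = 0.0025/0.9975 = 1/399.
Combined Bayes factor of the evidence already in hand = 6 × 3.5 × 0.1 = 2.1.
Odds after that evidence = (1/399) × 2.1 = 1/190.
Target odds = 0.99/0.01 = 99.
Need 2.2ⁿ ≥ 99 ÷ (1/190) = 18810.
2.2¹² ≈12855 falls short of 18810 but 2.2¹³ ≈28281 reaches it, so n = 13.

13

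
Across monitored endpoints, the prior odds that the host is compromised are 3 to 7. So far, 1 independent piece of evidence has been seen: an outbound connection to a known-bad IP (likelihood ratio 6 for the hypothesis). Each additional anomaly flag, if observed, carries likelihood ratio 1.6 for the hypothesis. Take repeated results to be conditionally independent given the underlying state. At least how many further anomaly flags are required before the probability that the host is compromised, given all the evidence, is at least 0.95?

5

Prior odds = 3/7.
Bayes factor of the evidence already in hand = 6.
Odds after that evidence = (3/7) × 6 = 18/7.
Target odds = 0.95/0.05 = 19.
Need 1.6ⁿ ≥ 19 ÷ (18/7) = 133/18.
1.6⁴ = 6.5536 falls short of 133/18 but 1.6⁵ = 10.48576 reaches it, so n = 5.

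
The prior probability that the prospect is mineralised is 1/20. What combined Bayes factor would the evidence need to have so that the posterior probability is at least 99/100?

Prior odds = 0.05/0.95 = 1/19.
Target odds = 0.99/0.01 = 99.
Required Bayes factor = 99 ÷ (1/19) = 1881.

1881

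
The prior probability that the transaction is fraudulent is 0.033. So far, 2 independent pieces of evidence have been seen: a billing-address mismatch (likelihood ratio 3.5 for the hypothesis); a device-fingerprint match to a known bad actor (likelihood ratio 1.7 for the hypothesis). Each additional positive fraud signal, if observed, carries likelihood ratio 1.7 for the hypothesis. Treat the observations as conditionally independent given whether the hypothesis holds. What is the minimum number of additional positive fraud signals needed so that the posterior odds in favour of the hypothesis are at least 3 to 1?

6

Prior odds = 0.033/0.967 = 33/967.
Combined Bayes factor of the evidence already in hand = 3.5 × 1.7 = 5.95.
Odds after that evidence = (33/967) × 5.95 = 3927/19340.
Target odds = 3.
Need 1.7ⁿ ≥ 3 ÷ (3927/19340) = 19340/1309.
1.7⁵ = 1419857/100000 falls short of 19340/1309 but 1.7⁶ = 24137569/1000000 reaches it, so n = 6.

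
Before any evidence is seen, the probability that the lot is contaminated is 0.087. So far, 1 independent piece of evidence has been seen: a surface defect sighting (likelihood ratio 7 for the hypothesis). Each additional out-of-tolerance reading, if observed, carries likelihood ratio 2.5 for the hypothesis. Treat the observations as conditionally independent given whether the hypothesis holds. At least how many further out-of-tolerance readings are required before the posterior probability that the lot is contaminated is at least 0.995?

7

Prior odds = 0.087/0.913 = 87/913.
Bayes factor of the evidence already in hand = 7.
Odds after that evidence = (87/913) × 7 = 609/913.
Target odds = 0.995/0.005 = 199.
Need 2.5ⁿ ≥ 199 ÷ (609/913) = 181687/609.
2.5⁶ = 244.140625 falls short of 181687/609 but 2.5⁷ = 610.3515625 reaches it, so n = 7.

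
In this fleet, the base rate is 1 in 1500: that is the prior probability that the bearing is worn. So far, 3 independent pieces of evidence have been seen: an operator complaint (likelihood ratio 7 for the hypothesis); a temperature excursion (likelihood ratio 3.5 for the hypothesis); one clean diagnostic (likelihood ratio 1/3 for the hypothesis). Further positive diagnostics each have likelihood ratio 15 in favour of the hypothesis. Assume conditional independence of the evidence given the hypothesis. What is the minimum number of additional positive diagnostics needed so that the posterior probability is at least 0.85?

Prior odds = (1/1500)/(1499/1500) = 1/1499.
Combined Bayes factor of the evidence already in hand = 7 × 3.5 × (1/3) = 49/6.
Odds after that evidence = (1/1499) × 49/6 = 49/8994.
Target odds = 0.85/0.15 = 17/3.
Need 15ⁿ ≥ 17/3 ÷ (49/8994) = 50966/49.
15² = 225 falls short of 50966/49 but 15³ = 3375 reaches it, so n = 3.

3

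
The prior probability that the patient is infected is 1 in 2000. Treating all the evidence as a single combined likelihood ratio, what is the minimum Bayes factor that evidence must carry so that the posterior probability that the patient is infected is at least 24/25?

Prior odds = 0.0005/0.9995 = 1/1999.
Target odds = 0.96/0.04 = 24.
Required Bayes factor = 24 ÷ (1/1999) = 47976.

47976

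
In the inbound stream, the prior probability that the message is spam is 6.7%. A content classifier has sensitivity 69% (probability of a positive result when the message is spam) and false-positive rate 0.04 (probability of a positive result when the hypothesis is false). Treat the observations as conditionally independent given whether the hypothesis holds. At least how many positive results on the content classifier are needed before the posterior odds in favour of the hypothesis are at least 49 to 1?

3

Prior odds = 0.067/0.933 = 67/933.
Likelihood ratio of a positive result = 0.69/0.04 = 17.25.
Target odds = 49.
Need (67/933) × 17.25ⁿ ≥ 49, i.e. 17.25ⁿ ≥ 45717/67.
17.25² = 297.5625 falls short of 45717/67 but 17.25³ = 5132.953125 reaches it, so n = 3.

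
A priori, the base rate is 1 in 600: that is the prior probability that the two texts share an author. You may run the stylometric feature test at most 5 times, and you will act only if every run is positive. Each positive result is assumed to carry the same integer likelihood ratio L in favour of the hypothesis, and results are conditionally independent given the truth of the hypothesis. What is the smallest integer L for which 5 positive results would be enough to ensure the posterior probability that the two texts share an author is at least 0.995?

Prior odds = (1/600)/(599/600) = 1/599.
Target odds = 0.995/0.005 = 199.
Need L⁵ ≥ 199 ÷ (1/599) = 119201.
10⁵ = 100000 < 119201 ≤ 161051 = 11⁵, so L = 11.

11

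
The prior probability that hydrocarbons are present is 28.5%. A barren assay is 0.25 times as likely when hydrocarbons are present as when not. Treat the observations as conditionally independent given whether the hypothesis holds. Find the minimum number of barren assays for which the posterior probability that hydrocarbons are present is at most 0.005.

Prior odds = 0.285/0.715 = 57/143.
Likelihood ratio per barren assay = 0.25.
Target odds: 0.005 ÷ 0.995 = 1/199.
Require 0.25ⁿ ≤ 1/199 ÷ (57/143) = 143/11343.
0.25³ = 0.015625 is still above 143/11343 but 0.25⁴ = 0.00390625 is at or below it, so n = 4.

4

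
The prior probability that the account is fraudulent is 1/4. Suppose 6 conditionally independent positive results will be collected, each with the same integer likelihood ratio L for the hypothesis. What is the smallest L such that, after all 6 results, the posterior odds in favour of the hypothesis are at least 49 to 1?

Prior odds = 0.25/0.75 = 1/3.
Target odds = 49.
Need L⁶ ≥ 49 ÷ (1/3) = 147.
2⁶ = 64 < 147 ≤ 729 = 3⁶, so L = 3.

3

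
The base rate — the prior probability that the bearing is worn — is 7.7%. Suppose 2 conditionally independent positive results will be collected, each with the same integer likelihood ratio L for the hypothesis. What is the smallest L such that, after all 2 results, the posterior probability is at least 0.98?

25

Prior odds = 0.077/0.923 = 77/923.
Target odds = 0.98/0.02 = 49.
Need L² ≥ 49 ÷ (77/923) = 6461/11.
24² = 576 < 6461/11 ≤ 625 = 25², so L = 25.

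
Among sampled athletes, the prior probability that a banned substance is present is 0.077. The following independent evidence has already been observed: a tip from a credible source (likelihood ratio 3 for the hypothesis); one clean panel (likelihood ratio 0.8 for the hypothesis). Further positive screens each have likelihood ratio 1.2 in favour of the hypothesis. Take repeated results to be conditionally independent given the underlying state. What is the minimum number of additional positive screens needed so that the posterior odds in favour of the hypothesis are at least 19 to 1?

25

Prior odds = 0.077/0.923 = 77/923.
Combined Bayes factor of the evidence already in hand = 3 × 0.8 = 2.4.
Odds after that evidence = (77/923) × 2.4 = 924/4615.
Target odds = 19.
Need 1.2ⁿ ≥ 19 ÷ (924/4615) = 87685/924.
1.2²⁴ ≈79.4968 falls short of 87685/924 but 1.2²⁵ ≈95.3962 reaches it, so n = 25.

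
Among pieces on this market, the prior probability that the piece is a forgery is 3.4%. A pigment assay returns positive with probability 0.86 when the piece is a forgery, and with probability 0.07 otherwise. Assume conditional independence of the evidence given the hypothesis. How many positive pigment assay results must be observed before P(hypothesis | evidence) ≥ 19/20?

Prior odds = 0.034/0.966 = 17/483.
Likelihood ratio of a positive result = 0.86/0.07 = 86/7.
Target posterior odds = 0.95/0.05 = 19.
Require (86/7)ⁿ ≥ 19 ÷ (17/483) = 9177/17.
(86/7)² = 7396/49 falls short of 9177/17 but (86/7)³ = 636056/343 reaches it, so n = 3.

3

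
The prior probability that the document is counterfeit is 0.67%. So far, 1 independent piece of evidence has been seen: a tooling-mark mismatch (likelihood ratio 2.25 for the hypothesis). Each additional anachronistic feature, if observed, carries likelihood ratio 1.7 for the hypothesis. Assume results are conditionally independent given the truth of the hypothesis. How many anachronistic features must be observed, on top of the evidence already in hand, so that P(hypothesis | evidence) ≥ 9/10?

Prior odds = 0.0067/0.9933 = 67/9933.
Bayes factor of the evidence already in hand = 2.25.
Odds after that evidence = (67/9933) × 2.25 = 201/13244.
Target odds = 0.9/0.1 = 9.
Need 1.7ⁿ ≥ 9 ÷ (201/13244) = 39732/67.
1.7¹² ≈582.622 falls short of 39732/67 but 1.7¹³ ≈990.458 reaches it, so n = 13.

13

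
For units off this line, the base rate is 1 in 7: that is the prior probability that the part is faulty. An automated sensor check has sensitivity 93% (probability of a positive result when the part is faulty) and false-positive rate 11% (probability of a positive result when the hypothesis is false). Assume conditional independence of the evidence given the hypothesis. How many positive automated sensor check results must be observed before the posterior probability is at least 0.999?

Prior odds = (1/7)/(6/7) = 1/6.
Likelihood ratio of a positive result = 0.93/0.11 = 93/11.
Target odds: 0.999 ÷ 0.001 = 999.
Require (93/11)ⁿ ≥ 999 ÷ (1/6) = 5994.
(93/11)⁴ = 74805201/14641 falls short of 5994 but (93/11)⁵ ≈43196.8 reaches it, so n = 5.

5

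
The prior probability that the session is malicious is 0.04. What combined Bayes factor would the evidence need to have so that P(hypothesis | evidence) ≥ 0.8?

96

Prior odds = 0.04/0.96 = 1/24.
Target odds = 0.8/0.2 = 4.
Required Bayes factor = 4 ÷ (1/24) = 96.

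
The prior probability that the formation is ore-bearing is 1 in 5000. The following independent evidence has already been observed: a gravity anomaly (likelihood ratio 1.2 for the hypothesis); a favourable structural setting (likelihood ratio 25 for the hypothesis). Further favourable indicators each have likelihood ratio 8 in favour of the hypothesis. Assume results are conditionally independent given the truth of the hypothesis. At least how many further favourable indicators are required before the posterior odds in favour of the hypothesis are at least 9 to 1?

4

Prior odds = 0.0002/0.9998 = 1/4999.
Combined Bayes factor of the evidence already in hand = 1.2 × 25 = 30.
Odds after that evidence = (1/4999) × 30 = 30/4999.
Target odds = 9.
Need 8ⁿ ≥ 9 ÷ (30/4999) = 1499.7.
8³ = 512 falls short of 1499.7 but 8⁴ = 4096 reaches it, so n = 4.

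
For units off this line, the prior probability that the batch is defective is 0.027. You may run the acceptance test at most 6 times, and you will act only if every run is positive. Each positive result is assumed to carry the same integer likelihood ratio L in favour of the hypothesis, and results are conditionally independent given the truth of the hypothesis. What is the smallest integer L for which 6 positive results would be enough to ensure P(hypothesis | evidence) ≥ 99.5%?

5

Prior odds = 0.027/0.973 = 27/973.
Target odds = 0.995/0.005 = 199.
Need L⁶ ≥ 199 ÷ (27/973) = 193627/27.
4⁶ = 4096 < 193627/27 ≤ 15625 = 5⁶, so L = 5.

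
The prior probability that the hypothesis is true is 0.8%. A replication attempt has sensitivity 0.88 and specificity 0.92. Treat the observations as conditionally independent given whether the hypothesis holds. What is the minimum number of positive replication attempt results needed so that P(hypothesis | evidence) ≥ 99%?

4

Prior odds = 0.008/0.992 = 1/124.
False-positive rate = 1 − 0.92 = 0.08; likelihood ratio of a positive = 0.88/0.08 = 11.
Target odds: 0.99 ÷ 0.01 = 99.
Need (1/124) × 11ⁿ ≥ 99, i.e. 11ⁿ ≥ 12276.
11³ = 1331 falls short of 12276 but 11⁴ = 14641 reaches it, so n = 4.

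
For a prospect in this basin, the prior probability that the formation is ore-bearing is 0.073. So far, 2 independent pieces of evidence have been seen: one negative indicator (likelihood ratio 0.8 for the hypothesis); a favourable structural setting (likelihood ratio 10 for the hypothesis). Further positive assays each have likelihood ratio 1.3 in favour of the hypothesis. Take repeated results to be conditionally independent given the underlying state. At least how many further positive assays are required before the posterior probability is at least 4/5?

8

Prior odds = 0.073/0.927 = 73/927.
Combined Bayes factor of the evidence already in hand = 0.8 × 10 = 8.
Odds after that evidence = (73/927) × 8 = 584/927.
Target odds = 0.8/0.2 = 4.
Need 1.3ⁿ ≥ 4 ÷ (584/927) = 927/146.
1.3⁷ = 62748517/10000000 falls short of 927/146 but 1.3⁸ = 815730721/100000000 reaches it, so n = 8.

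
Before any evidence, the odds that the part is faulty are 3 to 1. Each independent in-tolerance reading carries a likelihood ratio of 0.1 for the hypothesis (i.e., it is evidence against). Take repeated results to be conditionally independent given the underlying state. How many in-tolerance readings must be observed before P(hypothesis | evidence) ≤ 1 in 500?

4

Prior odds = 3.
Likelihood ratio per in-tolerance reading = 0.1.
Target posterior odds = 0.002/0.998 = 1/499.
Require 0.1ⁿ ≤ 1/499 ÷ 3 = 1/1497.
0.1³ = 0.001 is still above 1/1497 but 0.1⁴ = 0.0001 is at or below it, so n = 4.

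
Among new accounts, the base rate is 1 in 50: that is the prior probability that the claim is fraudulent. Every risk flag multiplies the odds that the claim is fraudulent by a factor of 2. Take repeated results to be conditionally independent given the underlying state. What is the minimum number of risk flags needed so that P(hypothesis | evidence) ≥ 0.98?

12

Prior odds = 0.02/0.98 = 1/49.
Likelihood ratio per risk flag = 2.
Target posterior odds = 0.98/0.02 = 49.
Need (1/49) × 2ⁿ ≥ 49, i.e. 2ⁿ ≥ 2401.
2¹¹ = 2048 falls short of 2401 but 2¹² = 4096 reaches it, so n = 12.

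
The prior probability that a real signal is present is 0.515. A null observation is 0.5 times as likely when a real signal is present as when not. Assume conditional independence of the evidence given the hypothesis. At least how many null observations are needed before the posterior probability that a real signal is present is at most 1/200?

Prior odds = 0.515/0.485 = 103/97.
Likelihood ratio per null observation = 0.5.
Target odds: 0.005 ÷ 0.995 = 1/199.
Require 0.5ⁿ ≤ 1/199 ÷ (103/97) = 97/20497.
0.5⁷ = 0.0078125 is still above 97/20497 but 0.5⁸ = 0.00390625 is at or below it, so n = 8.

8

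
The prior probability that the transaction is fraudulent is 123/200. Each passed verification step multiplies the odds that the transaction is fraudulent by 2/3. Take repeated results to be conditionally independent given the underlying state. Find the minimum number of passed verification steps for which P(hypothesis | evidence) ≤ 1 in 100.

Prior odds: 0.615 ÷ 0.385 = 123/77.
Likelihood ratio per passed verification step = 2/3.
Target odds: 0.01 ÷ 0.99 = 1/99.
Need (123/77) × (2/3)ⁿ ≤ 1/99, i.e. (2/3)ⁿ ≤ 7/1107.
(2/3)¹² = 4096/531441 is still above 7/1107 but (2/3)¹³ = 8192/1594323 is at or below it, so n = 13.

13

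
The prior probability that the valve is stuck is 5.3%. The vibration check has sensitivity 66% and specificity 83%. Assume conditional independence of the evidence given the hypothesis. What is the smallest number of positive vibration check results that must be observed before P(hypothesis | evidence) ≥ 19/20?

5

Prior odds: 0.053 ÷ 0.947 = 53/947.
False-positive rate = 1 − 0.83 = 0.17; likelihood ratio of a positive = 0.66/0.17 = 66/17.
Target posterior odds = 0.95/0.05 = 19.
Need (53/947) × (66/17)ⁿ ≥ 19, i.e. (66/17)ⁿ ≥ 17993/53.
(66/17)⁴ = 18974736/83521 falls short of 17993/53 but (66/17)⁵ ≈882.013 reaches it, so n = 5.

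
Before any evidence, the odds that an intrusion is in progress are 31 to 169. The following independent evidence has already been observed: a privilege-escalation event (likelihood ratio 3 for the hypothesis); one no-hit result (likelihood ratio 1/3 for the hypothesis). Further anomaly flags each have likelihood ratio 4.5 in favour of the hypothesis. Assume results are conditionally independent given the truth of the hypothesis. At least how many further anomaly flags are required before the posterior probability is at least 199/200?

Prior odds = 31/169.
Combined Bayes factor of the evidence already in hand = 3 × (1/3) = 1.
Odds after that evidence = (31/169) × 1 = 31/169.
Target odds = 0.995/0.005 = 199.
Need 4.5ⁿ ≥ 199 ÷ (31/169) = 33631/31.
4.5⁴ = 410.0625 falls short of 33631/31 but 4.5⁵ = 1845.28125 reaches it, so n = 5.

5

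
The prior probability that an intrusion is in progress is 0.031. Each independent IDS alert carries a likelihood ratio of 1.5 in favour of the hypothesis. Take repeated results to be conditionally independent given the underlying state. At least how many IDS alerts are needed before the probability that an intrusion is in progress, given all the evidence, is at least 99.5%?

Prior odds = 0.031/0.969 = 31/969.
Likelihood ratio per IDS alert = 1.5.
Target posterior odds = 0.995/0.005 = 199.
Need (31/969) × 1.5ⁿ ≥ 199, i.e. 1.5ⁿ ≥ 192831/31.
1.5²¹ ≈4987.89 falls short of 192831/31 but 1.5²² ≈7481.83 reaches it, so n = 22.

22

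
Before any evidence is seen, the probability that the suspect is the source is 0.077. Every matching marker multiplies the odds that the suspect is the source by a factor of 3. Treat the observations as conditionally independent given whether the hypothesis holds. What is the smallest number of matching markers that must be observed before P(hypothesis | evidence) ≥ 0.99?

Prior odds: 0.077 ÷ 0.923 = 77/923.
Likelihood ratio per matching marker = 3.
Target posterior odds = 0.99/0.01 = 99.
Require 3ⁿ ≥ 99 ÷ (77/923) = 8307/7.
3⁶ = 729 falls short of 8307/7 but 3⁷ = 2187 reaches it, so n = 7.

7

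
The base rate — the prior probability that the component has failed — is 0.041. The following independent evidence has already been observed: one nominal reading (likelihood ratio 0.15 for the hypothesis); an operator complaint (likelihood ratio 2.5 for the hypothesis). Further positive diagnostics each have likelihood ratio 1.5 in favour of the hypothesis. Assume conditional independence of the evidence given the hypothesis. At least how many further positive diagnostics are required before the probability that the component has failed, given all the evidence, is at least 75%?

13

Prior odds = 0.041/0.959 = 41/959.
Combined Bayes factor of the evidence already in hand = 0.15 × 2.5 = 0.375.
Odds after that evidence = (41/959) × 0.375 = 123/7672.
Target odds = 0.75/0.25 = 3.
Need 1.5ⁿ ≥ 3 ÷ (123/7672) = 7672/41.
1.5¹² = 531441/4096 falls short of 7672/41 but 1.5¹³ = 1594323/8192 reaches it, so n = 13.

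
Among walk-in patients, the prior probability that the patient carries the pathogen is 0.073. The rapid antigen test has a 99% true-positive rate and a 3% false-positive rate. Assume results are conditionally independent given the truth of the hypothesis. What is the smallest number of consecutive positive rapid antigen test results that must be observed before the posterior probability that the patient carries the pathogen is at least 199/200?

Prior odds: 0.073 ÷ 0.927 = 73/927.
Likelihood ratio of a positive result = 0.99/0.03 = 33.
Target odds: 0.995 ÷ 0.005 = 199.
Need (73/927) × 33ⁿ ≥ 199, i.e. 33ⁿ ≥ 184473/73.
33² = 1089 falls short of 184473/73 but 33³ = 35937 reaches it, so n = 3.

3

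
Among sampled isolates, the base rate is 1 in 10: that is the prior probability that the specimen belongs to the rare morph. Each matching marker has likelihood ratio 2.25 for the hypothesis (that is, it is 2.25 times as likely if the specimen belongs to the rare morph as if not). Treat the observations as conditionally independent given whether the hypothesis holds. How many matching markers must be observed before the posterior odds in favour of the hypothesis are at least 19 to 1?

Prior odds = 0.1/0.9 = 1/9.
Likelihood ratio per matching marker = 2.25.
Target odds = 19.
Need (1/9) × 2.25ⁿ ≥ 19, i.e. 2.25ⁿ ≥ 171.
2.25⁶ = 531441/4096 falls short of 171 but 2.25⁷ = 4782969/16384 reaches it, so n = 7.

7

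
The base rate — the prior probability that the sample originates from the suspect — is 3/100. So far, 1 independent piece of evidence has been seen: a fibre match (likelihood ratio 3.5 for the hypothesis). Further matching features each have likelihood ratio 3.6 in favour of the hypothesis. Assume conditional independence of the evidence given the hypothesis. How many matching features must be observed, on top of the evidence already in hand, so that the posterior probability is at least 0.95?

Prior odds = 0.03/0.97 = 3/97.
Bayes factor of the evidence already in hand = 3.5.
Odds after that evidence = (3/97) × 3.5 = 21/194.
Target odds = 0.95/0.05 = 19.
Need 3.6ⁿ ≥ 19 ÷ (21/194) = 3686/21.
3.6⁴ = 167.9616 falls short of 3686/21 but 3.6⁵ = 604.66176 reaches it, so n = 5.

5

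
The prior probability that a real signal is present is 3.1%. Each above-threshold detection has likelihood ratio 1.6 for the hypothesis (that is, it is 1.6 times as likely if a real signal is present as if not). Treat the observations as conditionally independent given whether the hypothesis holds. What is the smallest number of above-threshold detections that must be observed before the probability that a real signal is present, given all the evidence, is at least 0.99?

18

Prior odds: 0.031 ÷ 0.969 = 31/969.
Likelihood ratio per above-threshold detection = 1.6.
Target posterior odds = 0.99/0.01 = 99.
Require 1.6ⁿ ≥ 99 ÷ (31/969) = 95931/31.
1.6¹⁷ ≈2951.48 falls short of 95931/31 but 1.6¹⁸ ≈4722.37 reaches it, so n = 18.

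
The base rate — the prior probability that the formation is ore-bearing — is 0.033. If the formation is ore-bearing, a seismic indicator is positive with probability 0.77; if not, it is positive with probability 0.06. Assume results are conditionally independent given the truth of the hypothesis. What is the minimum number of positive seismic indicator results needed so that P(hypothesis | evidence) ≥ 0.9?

Prior odds = 0.033/0.967 = 33/967.
Likelihood ratio of a positive = 0.77/0.06 = 77/6.
Target odds: 0.9 ÷ 0.1 = 9.
Require (77/6)ⁿ ≥ 9 ÷ (33/967) = 2901/11.
(77/6)² = 5929/36 falls short of 2901/11 but (77/6)³ = 456533/216 reaches it, so n = 3.

3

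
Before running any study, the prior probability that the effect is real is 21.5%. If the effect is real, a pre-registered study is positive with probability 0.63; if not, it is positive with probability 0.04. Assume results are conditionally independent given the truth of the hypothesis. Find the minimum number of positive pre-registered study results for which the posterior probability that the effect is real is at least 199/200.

Prior odds = 0.215/0.785 = 43/157.
Likelihood ratio of a positive = 0.63/0.04 = 15.75.
Target odds: 0.995 ÷ 0.005 = 199.
Need (43/157) × 15.75ⁿ ≥ 199, i.e. 15.75ⁿ ≥ 31243/43.
15.75² = 248.0625 falls short of 31243/43 but 15.75³ = 3906.984375 reaches it, so n = 3.

3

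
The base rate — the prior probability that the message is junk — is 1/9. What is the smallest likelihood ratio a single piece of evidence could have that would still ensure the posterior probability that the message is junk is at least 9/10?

Prior odds = (1/9)/(8/9) = 0.125.
Target odds = 0.9/0.1 = 9.
Required Bayes factor = 9 ÷ 0.125 = 72.

72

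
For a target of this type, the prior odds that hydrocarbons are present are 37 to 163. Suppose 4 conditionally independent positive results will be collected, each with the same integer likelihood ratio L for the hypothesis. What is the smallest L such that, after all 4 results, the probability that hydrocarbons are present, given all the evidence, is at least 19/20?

4

Prior odds = 37/163.
Target odds = 0.95/0.05 = 19.
Need L⁴ ≥ 19 ÷ (37/163) = 3097/37.
3⁴ = 81 < 3097/37 ≤ 256 = 4⁴, so L = 4.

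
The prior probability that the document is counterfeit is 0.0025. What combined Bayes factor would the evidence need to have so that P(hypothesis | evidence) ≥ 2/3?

Prior odds = 0.0025/0.9975 = 1/399.
Target odds = (2/3)/(1/3) = 2.
Required Bayes factor = 2 ÷ (1/399) = 798.

798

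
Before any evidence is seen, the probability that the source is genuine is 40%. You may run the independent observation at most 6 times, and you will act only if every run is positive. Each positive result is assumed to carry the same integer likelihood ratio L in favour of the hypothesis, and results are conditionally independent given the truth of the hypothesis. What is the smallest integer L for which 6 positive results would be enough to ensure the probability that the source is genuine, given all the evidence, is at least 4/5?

2

Prior odds = 0.4/0.6 = 2/3.
Target odds = 0.8/0.2 = 4.
Need L⁶ ≥ 4 ÷ (2/3) = 6.
1⁶ = 1 < 6 ≤ 64 = 2⁶, so L = 2.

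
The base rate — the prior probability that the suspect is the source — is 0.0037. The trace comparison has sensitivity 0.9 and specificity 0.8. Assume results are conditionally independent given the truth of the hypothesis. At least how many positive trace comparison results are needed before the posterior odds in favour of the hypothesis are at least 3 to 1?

5

Prior odds = 0.0037/0.9963 = 37/9963.
False-positive rate = 1 − 0.8 = 0.2; likelihood ratio of a positive = 0.9/0.2 = 4.5.
Target odds = 3.
Need (37/9963) × 4.5ⁿ ≥ 3, i.e. 4.5ⁿ ≥ 29889/37.
4.5⁴ = 410.0625 falls short of 29889/37 but 4.5⁵ = 1845.28125 reaches it, so n = 5.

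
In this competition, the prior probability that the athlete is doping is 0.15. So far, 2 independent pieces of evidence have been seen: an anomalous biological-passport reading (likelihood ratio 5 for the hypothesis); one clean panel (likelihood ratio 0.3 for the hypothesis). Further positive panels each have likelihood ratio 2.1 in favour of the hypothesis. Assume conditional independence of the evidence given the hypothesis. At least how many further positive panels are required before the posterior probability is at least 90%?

Prior odds = 0.15/0.85 = 3/17.
Combined Bayes factor of the evidence already in hand = 5 × 0.3 = 1.5.
Odds after that evidence = (3/17) × 1.5 = 9/34.
Target odds = 0.9/0.1 = 9.
Need 2.1ⁿ ≥ 9 ÷ (9/34) = 34.
2.1⁴ = 19.4481 falls short of 34 but 2.1⁵ = 4084101/100000 reaches it, so n = 5.

5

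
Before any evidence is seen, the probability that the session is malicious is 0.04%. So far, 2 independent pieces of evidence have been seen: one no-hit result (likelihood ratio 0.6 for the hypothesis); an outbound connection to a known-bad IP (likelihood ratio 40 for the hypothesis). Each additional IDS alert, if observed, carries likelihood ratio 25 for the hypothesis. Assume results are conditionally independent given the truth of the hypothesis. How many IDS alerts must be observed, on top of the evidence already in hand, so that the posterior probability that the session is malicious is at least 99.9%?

4

Prior odds = 0.0004/0.9996 = 1/2499.
Combined Bayes factor of the evidence already in hand = 0.6 × 40 = 24.
Odds after that evidence = (1/2499) × 24 = 8/833.
Target odds = 0.999/0.001 = 999.
Need 25ⁿ ≥ 999 ÷ (8/833) = 104020.875.
25³ = 15625 falls short of 104020.875 but 25⁴ = 390625 reaches it, so n = 4.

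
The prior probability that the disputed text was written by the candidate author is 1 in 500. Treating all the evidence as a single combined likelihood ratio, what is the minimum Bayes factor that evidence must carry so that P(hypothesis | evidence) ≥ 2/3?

998

Prior odds = 0.002/0.998 = 1/499.
Target odds = (2/3)/(1/3) = 2.
Required Bayes factor = 2 ÷ (1/499) = 998.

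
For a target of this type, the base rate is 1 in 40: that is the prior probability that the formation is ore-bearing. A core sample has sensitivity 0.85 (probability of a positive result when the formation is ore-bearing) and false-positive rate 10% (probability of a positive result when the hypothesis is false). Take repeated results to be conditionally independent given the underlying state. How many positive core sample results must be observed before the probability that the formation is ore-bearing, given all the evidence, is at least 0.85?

Prior odds = 0.025/0.975 = 1/39.
Likelihood ratio of a positive result = 0.85/0.1 = 8.5.
Target odds: 0.85 ÷ 0.15 = 17/3.
Need (1/39) × 8.5ⁿ ≥ 17/3, i.e. 8.5ⁿ ≥ 221.
8.5² = 72.25 falls short of 221 but 8.5³ = 614.125 reaches it, so n = 3.

3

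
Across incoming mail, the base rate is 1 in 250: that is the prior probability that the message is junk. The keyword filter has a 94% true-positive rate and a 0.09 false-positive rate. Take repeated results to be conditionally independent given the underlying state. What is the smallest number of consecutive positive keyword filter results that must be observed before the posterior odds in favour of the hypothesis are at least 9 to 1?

Prior odds: 0.004 ÷ 0.996 = 1/249.
Likelihood ratio of a positive result = 0.94/0.09 = 94/9.
Target odds = 9.
Require (94/9)ⁿ ≥ 9 ÷ (1/249) = 2241.
(94/9)³ = 830584/729 falls short of 2241 but (94/9)⁴ = 78074896/6561 reaches it, so n = 4.

4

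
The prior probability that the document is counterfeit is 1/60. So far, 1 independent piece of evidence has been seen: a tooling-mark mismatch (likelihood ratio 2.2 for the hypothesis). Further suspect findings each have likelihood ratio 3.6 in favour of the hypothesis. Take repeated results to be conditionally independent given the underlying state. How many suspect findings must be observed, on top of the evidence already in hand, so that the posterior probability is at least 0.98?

6

Prior odds = (1/60)/(59/60) = 1/59.
Bayes factor of the evidence already in hand = 2.2.
Odds after that evidence = (1/59) × 2.2 = 11/295.
Target odds = 0.98/0.02 = 49.
Need 3.6ⁿ ≥ 49 ÷ (11/295) = 14455/11.
3.6⁵ = 604.66176 falls short of 14455/11 but 3.6⁶ = 34012224/15625 reaches it, so n = 6.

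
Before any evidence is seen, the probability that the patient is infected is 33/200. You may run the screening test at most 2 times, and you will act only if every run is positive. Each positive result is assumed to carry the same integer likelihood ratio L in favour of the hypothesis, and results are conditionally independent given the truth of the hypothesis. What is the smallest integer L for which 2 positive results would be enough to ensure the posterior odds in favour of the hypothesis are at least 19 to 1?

10

Prior odds = 0.165/0.835 = 33/167.
Target odds = 19.
Need L² ≥ 19 ÷ (33/167) = 3173/33.
9² = 81 < 3173/33 ≤ 100 = 10², so L = 10.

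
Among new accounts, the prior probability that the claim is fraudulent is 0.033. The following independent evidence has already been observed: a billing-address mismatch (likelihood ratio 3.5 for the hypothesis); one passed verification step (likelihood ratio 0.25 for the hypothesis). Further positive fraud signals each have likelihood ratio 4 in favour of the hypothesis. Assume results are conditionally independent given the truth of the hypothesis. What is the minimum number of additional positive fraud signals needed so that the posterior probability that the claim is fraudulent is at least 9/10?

5

Prior odds = 0.033/0.967 = 33/967.
Combined Bayes factor of the evidence already in hand = 3.5 × 0.25 = 0.875.
Odds after that evidence = (33/967) × 0.875 = 231/7736.
Target odds = 0.9/0.1 = 9.
Need 4ⁿ ≥ 9 ÷ (231/7736) = 23208/77.
4⁴ = 256 falls short of 23208/77 but 4⁵ = 1024 reaches it, so n = 5.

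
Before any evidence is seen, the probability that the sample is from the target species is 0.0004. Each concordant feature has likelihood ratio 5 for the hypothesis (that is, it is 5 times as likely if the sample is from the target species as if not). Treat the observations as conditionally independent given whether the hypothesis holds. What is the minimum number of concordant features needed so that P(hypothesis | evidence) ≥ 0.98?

Prior odds: 0.0004 ÷ 0.9996 = 1/2499.
Likelihood ratio per concordant feature = 5.
Target posterior odds = 0.98/0.02 = 49.
Require 5ⁿ ≥ 49 ÷ (1/2499) = 122451.
5⁷ = 78125 falls short of 122451 but 5⁸ = 390625 reaches it, so n = 8.

8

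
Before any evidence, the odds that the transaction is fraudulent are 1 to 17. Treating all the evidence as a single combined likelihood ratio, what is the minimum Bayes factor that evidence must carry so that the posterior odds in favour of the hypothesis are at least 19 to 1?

323

Prior odds = 1/17.
Target odds = 19.
Required Bayes factor = 19 ÷ (1/17) = 323.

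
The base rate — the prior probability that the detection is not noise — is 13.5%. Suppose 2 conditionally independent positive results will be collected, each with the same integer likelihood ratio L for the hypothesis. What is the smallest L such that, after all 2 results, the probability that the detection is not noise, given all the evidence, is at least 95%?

Prior odds = 0.135/0.865 = 27/173.
Target odds = 0.95/0.05 = 19.
Need L² ≥ 19 ÷ (27/173) = 3287/27.
11² = 121 < 3287/27 ≤ 144 = 12², so L = 12.

12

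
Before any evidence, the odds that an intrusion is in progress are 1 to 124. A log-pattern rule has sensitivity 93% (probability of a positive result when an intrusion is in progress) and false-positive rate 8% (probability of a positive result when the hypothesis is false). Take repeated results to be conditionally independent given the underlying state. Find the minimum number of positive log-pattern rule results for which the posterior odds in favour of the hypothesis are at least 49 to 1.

4

Prior odds = 1/124.
Likelihood ratio of a positive result = 0.93/0.08 = 11.625.
Target odds = 49.
Require 11.625ⁿ ≥ 49 ÷ (1/124) = 6076.
11.625³ = 804357/512 falls short of 6076 but 11.625⁴ = 74805201/4096 reaches it, so n = 4.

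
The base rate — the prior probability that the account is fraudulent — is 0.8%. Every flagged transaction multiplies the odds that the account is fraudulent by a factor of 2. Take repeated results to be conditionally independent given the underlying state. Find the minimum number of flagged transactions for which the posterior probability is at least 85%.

Prior odds: 0.008 ÷ 0.992 = 1/124.
Likelihood ratio per flagged transaction = 2.
Target odds: 0.85 ÷ 0.15 = 17/3.
Need (1/124) × 2ⁿ ≥ 17/3, i.e. 2ⁿ ≥ 2108/3.
2⁹ = 512 falls short of 2108/3 but 2¹⁰ = 1024 reaches it, so n = 10.

10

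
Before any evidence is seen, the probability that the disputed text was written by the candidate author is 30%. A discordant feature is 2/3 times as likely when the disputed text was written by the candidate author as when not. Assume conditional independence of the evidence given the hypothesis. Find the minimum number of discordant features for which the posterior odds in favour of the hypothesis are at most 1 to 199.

11

Prior odds = 0.3/0.7 = 3/7.
Likelihood ratio per discordant feature = 2/3.
Target odds = 1/199.
Need (3/7) × (2/3)ⁿ ≤ 1/199, i.e. (2/3)ⁿ ≤ 7/597.
(2/3)¹⁰ = 1024/59049 is still above 7/597 but (2/3)¹¹ = 2048/177147 is at or below it, so n = 11.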